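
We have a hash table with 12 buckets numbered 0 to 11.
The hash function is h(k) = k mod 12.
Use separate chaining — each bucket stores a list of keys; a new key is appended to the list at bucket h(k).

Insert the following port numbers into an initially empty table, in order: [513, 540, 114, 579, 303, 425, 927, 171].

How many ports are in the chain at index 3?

4

Insert 513: h=9, bucket 9 empty -> new chain.
Insert 540: h=0, bucket 0 empty -> new chain.
Insert 114: h=6, bucket 6 empty -> new chain.
Insert 579: h=3, bucket 3 empty -> new chain.
Insert 303: h=3, bucket 3 nonempty -> append to chain.
Insert 425: h=5, bucket 5 empty -> new chain.
Insert 927: h=3, bucket 3 nonempty -> append to chain.
Insert 171: h=3, bucket 3 nonempty -> append to chain.
Final buckets:
0: 540
1: -
2: -
3: 579 -> 303 -> 927 -> 171
4: -
5: 425
6: 114
7: -
8: -
9: 513
10: -
11: -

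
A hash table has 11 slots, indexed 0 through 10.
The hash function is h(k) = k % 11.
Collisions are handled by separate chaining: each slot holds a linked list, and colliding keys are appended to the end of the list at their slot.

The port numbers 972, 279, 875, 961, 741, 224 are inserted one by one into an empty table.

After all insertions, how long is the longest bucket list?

972 → bucket 4
279 → bucket 4 (collision)
875 → bucket 6
961 → bucket 4 (collision)
741 → bucket 4 (collision)
224 → bucket 4 (collision)
Final buckets:
0: .
1: .
2: .
3: .
4: 972 -> 279 -> 961 -> 741 -> 224
5: .
6: 875
7: .
8: .
9: .
10: .

5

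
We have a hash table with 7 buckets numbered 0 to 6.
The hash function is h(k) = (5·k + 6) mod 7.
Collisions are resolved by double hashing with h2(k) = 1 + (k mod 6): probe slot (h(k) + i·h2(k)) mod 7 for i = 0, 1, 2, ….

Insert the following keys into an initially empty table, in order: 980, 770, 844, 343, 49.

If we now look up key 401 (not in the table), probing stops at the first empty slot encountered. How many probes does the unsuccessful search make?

3

980 hashes to 6; slot 6 is free -> place at 6.
770 hashes to 6, h2=3; 6 taken -> place at 2.
844 hashes to 5; slot 5 is free -> place at 5.
343 hashes to 6, h2=2; 6 taken -> place at 1.
49 hashes to 6, h2=2; 6,1 taken -> place at 3.
Table: [∅, 343, 770, 49, ∅, 844, 980]
Lookup 401: h=2, h2=6, probe 2,1,0 → slot 0 empty, not found.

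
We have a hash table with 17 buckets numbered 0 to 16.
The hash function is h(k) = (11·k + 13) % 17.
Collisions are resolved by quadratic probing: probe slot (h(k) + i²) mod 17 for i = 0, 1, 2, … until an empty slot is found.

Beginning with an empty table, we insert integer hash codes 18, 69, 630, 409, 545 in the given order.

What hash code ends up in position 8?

69

18: h=7 -> slot 7
69: h=7, probe 7,8 -> slot 8
630: h=7, probe 7,8,11 -> slot 11
409: h=7, probe 7,8,11,16 -> slot 16
545: h=7, probe 7,8,11,16,6 -> slot 6
Table: [∅, ∅, ∅, ∅, ∅, ∅, 545, 18, 69, ∅, ∅, 630, ∅, ∅, ∅, ∅, 409]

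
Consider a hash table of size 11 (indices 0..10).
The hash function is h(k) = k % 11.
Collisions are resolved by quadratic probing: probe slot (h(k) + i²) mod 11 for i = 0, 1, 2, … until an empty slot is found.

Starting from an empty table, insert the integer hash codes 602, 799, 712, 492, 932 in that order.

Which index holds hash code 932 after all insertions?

602 hashes to 8; slot 8 is free → place at 8.
799 hashes to 7; slot 7 is free → place at 7.
712 hashes to 8; 8 taken → place at 9.
492 hashes to 8; 8,9 taken → place at 1.
932 hashes to 8; 8,9,1 taken → place at 6.
Table: [∅, 492, ∅, ∅, ∅, ∅, 932, 799, 602, 712, ∅]

6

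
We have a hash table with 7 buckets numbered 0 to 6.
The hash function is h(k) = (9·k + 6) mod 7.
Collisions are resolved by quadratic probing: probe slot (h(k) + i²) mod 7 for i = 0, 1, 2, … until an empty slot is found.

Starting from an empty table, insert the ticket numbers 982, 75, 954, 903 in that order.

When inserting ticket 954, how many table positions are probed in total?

982: h=3 → slot 3
75: h=2 → slot 2
954: h=3, probe 3,4 → slot 4
903: h=6 → slot 6
Table: [., ., 75, 982, 954, ., 903]

2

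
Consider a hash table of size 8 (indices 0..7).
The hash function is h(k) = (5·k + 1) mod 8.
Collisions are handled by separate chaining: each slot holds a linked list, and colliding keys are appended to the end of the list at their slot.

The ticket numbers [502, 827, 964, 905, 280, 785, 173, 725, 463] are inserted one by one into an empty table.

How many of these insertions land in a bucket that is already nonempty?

2

502 → bucket 7
827 → bucket 0
964 → bucket 5
905 → bucket 6
280 → bucket 1
785 → bucket 6 (collision)
173 → bucket 2
725 → bucket 2 (collision)
463 → bucket 4
Final buckets:
0: 827
1: 280
2: 173 -> 725
3: ∅
4: 463
5: 964
6: 905 -> 785
7: 502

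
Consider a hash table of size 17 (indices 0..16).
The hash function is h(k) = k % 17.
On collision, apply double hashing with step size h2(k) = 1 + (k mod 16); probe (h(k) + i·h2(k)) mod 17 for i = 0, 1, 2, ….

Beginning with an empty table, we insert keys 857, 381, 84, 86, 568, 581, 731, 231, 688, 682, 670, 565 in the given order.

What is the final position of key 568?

857 hashes to 7; slot 7 is free → place at 7.
381 hashes to 7, h2=14; 7 taken → place at 4.
84 hashes to 16; slot 16 is free → place at 16.
86 hashes to 1; slot 1 is free → place at 1.
568 hashes to 7, h2=9; 7,16 taken → place at 8.
581 hashes to 3; slot 3 is free → place at 3.
731 hashes to 0; slot 0 is free → place at 0.
231 hashes to 10; slot 10 is free → place at 10.
688 hashes to 8, h2=1; 8 taken → place at 9.
682 hashes to 2; slot 2 is free → place at 2.
670 hashes to 7, h2=15; 7 taken → place at 5.
565 hashes to 4, h2=6; 4,10,16,5 taken → place at 11.
Table: [731, 86, 682, 581, 381, 670, -, 857, 568, 688, 231, 565, -, -, -, -, 84]

8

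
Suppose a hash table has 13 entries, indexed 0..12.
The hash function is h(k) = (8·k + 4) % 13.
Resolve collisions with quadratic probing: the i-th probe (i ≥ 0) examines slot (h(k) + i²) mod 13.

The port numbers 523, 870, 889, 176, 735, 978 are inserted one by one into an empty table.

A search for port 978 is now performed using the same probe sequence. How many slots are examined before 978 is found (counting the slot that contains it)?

2

Insert 523: h=2, slot 2 empty -> index 2.
Insert 870: h=9, slot 9 empty -> index 9.
Insert 889: h=5, slot 5 empty -> index 5.
Insert 176: h=8, slot 8 empty -> index 8.
Insert 735: h=8, slots 8,9 occupied -> index 12.
Insert 978: h=2, slot 2 occupied -> index 3.
Table: [_, _, 523, 978, _, 889, _, _, 176, 870, _, _, 735]
Lookup 978: h=2, probe 2,3 → found at 3.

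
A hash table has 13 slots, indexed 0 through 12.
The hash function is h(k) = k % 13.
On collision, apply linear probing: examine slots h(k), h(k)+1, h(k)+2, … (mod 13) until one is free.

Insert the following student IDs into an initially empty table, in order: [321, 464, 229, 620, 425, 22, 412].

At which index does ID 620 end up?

321 hashes to 9; slot 9 is free -> place at 9.
464 hashes to 9; 9 taken -> place at 10.
229 hashes to 8; slot 8 is free -> place at 8.
620 hashes to 9; 9,10 taken -> place at 11.
425 hashes to 9; 9,10,11 taken -> place at 12.
22 hashes to 9; 9,10,11,12 taken -> place at 0.
412 hashes to 9; 9,10,11,12,0 taken -> place at 1.
Table: [22, 412, ∅, ∅, ∅, ∅, ∅, ∅, 229, 321, 464, 620, 425]

11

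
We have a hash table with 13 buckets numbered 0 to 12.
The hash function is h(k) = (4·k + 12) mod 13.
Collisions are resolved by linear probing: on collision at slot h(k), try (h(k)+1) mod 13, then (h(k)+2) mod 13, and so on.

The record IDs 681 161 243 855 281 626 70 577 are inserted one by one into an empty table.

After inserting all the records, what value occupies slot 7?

681: h=6 => slot 6
161: h=6, probe 6,7 => slot 7
243: h=9 => slot 9
855: h=0 => slot 0
281: h=5 => slot 5
626: h=7, probe 7,8 => slot 8
70: h=6, probe 6,7,8,9,10 => slot 10
577: h=6, probe 6,7,8,9,10,11 => slot 11
Table: [855, ., ., ., ., 281, 681, 161, 626, 243, 70, 577, .]

161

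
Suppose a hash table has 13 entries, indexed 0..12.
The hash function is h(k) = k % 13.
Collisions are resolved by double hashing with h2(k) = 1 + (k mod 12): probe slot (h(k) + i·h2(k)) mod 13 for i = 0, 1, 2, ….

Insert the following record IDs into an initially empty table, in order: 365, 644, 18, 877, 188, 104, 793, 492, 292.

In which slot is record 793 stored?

4

365 hashes to 1; slot 1 is free -> place at 1.
644 hashes to 7; slot 7 is free -> place at 7.
18 hashes to 5; slot 5 is free -> place at 5.
877 hashes to 6; slot 6 is free -> place at 6.
188 hashes to 6, h2=9; 6 taken -> place at 2.
104 hashes to 0; slot 0 is free -> place at 0.
793 hashes to 0, h2=2; 0,2 taken -> place at 4.
492 hashes to 11; slot 11 is free -> place at 11.
292 hashes to 6, h2=5; 6,11 taken -> place at 3.
Table: [104, 365, 188, 292, 793, 18, 877, 644, ∅, ∅, ∅, 492, ∅]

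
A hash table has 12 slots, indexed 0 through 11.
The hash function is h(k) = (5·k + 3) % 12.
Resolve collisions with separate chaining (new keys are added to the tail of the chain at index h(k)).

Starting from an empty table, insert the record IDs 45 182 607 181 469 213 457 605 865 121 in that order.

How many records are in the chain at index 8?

Insert 45: h=0, bucket 0 empty → new chain.
Insert 182: h=1, bucket 1 empty → new chain.
Insert 607: h=2, bucket 2 empty → new chain.
Insert 181: h=8, bucket 8 empty → new chain.
Insert 469: h=8, bucket 8 nonempty → append to chain.
Insert 213: h=0, bucket 0 nonempty → append to chain.
Insert 457: h=8, bucket 8 nonempty → append to chain.
Insert 605: h=4, bucket 4 empty → new chain.
Insert 865: h=8, bucket 8 nonempty → append to chain.
Insert 121: h=8, bucket 8 nonempty → append to chain.
Final buckets:
0: 45 -> 213
1: 182
2: 607
3: _
4: 605
5: _
6: _
7: _
8: 181 -> 469 -> 457 -> 865 -> 121
9: _
10: _
11: _

5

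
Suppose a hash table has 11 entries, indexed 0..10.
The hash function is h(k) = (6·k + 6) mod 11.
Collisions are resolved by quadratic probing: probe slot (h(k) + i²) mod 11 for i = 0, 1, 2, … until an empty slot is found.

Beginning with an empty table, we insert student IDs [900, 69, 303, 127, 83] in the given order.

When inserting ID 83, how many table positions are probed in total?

Insert 900: h=5, slot 5 empty -> index 5.
Insert 69: h=2, slot 2 empty -> index 2.
Insert 303: h=9, slot 9 empty -> index 9.
Insert 127: h=9, slot 9 occupied -> index 10.
Insert 83: h=9, slots 9,10,2 occupied -> index 7.
Table: [-, -, 69, -, -, 900, -, 83, -, 303, 127]

4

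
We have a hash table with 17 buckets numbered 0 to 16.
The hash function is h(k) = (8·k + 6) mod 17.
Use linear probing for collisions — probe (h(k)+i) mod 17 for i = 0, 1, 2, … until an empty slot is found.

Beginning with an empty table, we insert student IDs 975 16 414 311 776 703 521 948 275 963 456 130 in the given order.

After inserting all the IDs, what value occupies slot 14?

975: h=3 -> slot 3
16: h=15 -> slot 15
414: h=3, probe 3,4 -> slot 4
311: h=12 -> slot 12
776: h=9 -> slot 9
703: h=3, probe 3,4,5 -> slot 5
521: h=9, probe 9,10 -> slot 10
948: h=8 -> slot 8
275: h=13 -> slot 13
963: h=9, probe 9,10,11 -> slot 11
456: h=16 -> slot 16
130: h=9, probe 9,10,11,12,13,14 -> slot 14
Table: [., ., ., 975, 414, 703, ., ., 948, 776, 521, 963, 311, 275, 130, 16, 456]

130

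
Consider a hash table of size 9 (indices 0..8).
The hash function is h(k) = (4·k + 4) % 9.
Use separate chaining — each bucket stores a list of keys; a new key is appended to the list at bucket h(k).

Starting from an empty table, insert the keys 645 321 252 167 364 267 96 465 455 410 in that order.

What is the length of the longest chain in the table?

645 -> bucket 1
321 -> bucket 1 (collision)
252 -> bucket 4
167 -> bucket 6
364 -> bucket 2
267 -> bucket 1 (collision)
96 -> bucket 1 (collision)
465 -> bucket 1 (collision)
455 -> bucket 6 (collision)
410 -> bucket 6 (collision)
Final buckets:
0: .
1: 645 -> 321 -> 267 -> 96 -> 465
2: 364
3: .
4: 252
5: .
6: 167 -> 455 -> 410
7: .
8: .

5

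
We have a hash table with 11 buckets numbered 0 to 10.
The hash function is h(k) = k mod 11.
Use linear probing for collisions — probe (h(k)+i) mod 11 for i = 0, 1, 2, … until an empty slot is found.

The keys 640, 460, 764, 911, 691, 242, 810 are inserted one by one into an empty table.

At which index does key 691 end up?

0

640: h=2 -> slot 2
460: h=9 -> slot 9
764: h=5 -> slot 5
911: h=9, probe 9,10 -> slot 10
691: h=9, probe 9,10,0 -> slot 0
242: h=0, probe 0,1 -> slot 1
810: h=7 -> slot 7
Table: [691, 242, 640, -, -, 764, -, 810, -, 460, 911]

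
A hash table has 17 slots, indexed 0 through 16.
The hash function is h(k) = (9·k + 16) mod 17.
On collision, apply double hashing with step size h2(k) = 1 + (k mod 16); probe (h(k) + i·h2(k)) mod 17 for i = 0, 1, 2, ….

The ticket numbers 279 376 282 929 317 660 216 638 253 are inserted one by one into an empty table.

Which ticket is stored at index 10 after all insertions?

317

279: h=11 → slot 11
376: h=0 → slot 0
282: h=4 → slot 4
929: h=13 → slot 13
317: h=13, h2=14, probe 13,10 → slot 10
660: h=6 → slot 6
216: h=5 → slot 5
638: h=12 → slot 12
253: h=15 → slot 15
Table: [376, -, -, -, 282, 216, 660, -, -, -, 317, 279, 638, 929, -, 253, -]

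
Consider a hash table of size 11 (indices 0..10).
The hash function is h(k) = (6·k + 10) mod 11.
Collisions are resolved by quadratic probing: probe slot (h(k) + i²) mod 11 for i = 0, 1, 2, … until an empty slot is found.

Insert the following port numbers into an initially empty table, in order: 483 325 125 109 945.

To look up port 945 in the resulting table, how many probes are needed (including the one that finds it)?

Insert 483: h=4, slot 4 empty → index 4.
Insert 325: h=2, slot 2 empty → index 2.
Insert 125: h=1, slot 1 empty → index 1.
Insert 109: h=4, slot 4 occupied → index 5.
Insert 945: h=4, slots 4,5 occupied → index 8.
Table: [-, 125, 325, -, 483, 109, -, -, 945, -, -]
Lookup 945: h=4, probe 4,5,8 → found at 8.

3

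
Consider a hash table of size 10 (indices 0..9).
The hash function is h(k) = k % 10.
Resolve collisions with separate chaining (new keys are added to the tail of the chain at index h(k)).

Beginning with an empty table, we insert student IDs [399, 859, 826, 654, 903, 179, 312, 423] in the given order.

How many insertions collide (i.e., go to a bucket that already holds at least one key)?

3

399 → bucket 9
859 → bucket 9 (collision)
826 → bucket 6
654 → bucket 4
903 → bucket 3
179 → bucket 9 (collision)
312 → bucket 2
423 → bucket 3 (collision)
Final buckets:
0: -
1: -
2: 312
3: 903 -> 423
4: 654
5: -
6: 826
7: -
8: -
9: 399 -> 859 -> 179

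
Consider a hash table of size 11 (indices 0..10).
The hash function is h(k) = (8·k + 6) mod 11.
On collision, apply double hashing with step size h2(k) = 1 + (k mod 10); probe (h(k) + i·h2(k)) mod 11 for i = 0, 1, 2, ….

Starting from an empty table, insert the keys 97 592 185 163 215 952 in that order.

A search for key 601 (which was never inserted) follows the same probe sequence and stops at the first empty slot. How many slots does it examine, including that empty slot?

2

Insert 97: h=1, slot 1 empty -> index 1.
Insert 592: h=1, h2=3, slot 1 occupied -> index 4.
Insert 185: h=1, h2=6, slot 1 occupied -> index 7.
Insert 163: h=1, h2=4, slot 1 occupied -> index 5.
Insert 215: h=10, slot 10 empty -> index 10.
Insert 952: h=10, h2=3, slot 10 occupied -> index 2.
Table: [., 97, 952, ., 592, 163, ., 185, ., ., 215]
Lookup 601: h=7, h2=2, probe 7,9 → slot 9 empty, not found.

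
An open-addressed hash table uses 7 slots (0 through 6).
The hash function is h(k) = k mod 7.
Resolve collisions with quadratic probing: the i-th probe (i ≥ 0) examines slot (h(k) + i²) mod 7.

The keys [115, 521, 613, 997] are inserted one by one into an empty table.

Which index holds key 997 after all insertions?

115: h=3 => slot 3
521: h=3, probe 3,4 => slot 4
613: h=4, probe 4,5 => slot 5
997: h=3, probe 3,4,0 => slot 0
Table: [997, ∅, ∅, 115, 521, 613, ∅]

0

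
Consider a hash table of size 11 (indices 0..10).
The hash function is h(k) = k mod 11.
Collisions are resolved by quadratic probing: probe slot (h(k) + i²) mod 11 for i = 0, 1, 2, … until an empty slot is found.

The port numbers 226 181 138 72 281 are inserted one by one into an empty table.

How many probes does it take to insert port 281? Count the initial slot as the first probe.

Insert 226: h=6, slot 6 empty → index 6.
Insert 181: h=5, slot 5 empty → index 5.
Insert 138: h=6, slot 6 occupied → index 7.
Insert 72: h=6, slots 6,7 occupied → index 10.
Insert 281: h=6, slots 6,7,10 occupied → index 4.
Table: [—, —, —, —, 281, 181, 226, 138, —, —, 72]

4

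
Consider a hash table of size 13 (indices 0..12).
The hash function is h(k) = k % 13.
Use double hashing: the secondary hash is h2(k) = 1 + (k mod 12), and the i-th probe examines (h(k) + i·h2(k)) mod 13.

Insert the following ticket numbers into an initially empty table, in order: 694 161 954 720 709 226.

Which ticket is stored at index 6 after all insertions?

720

694 hashes to 5; slot 5 is free => place at 5.
161 hashes to 5, h2=6; 5 taken => place at 11.
954 hashes to 5, h2=7; 5 taken => place at 12.
720 hashes to 5, h2=1; 5 taken => place at 6.
709 hashes to 7; slot 7 is free => place at 7.
226 hashes to 5, h2=11; 5 taken => place at 3.
Table: [_, _, _, 226, _, 694, 720, 709, _, _, _, 161, 954]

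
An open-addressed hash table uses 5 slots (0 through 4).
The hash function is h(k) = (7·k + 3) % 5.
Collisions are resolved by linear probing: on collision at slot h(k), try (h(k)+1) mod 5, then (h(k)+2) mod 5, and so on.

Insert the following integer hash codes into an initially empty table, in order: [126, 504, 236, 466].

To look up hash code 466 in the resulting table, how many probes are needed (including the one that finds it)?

Insert 126: h=0, slot 0 empty => index 0.
Insert 504: h=1, slot 1 empty => index 1.
Insert 236: h=0, slots 0,1 occupied => index 2.
Insert 466: h=0, slots 0,1,2 occupied => index 3.
Table: [126, 504, 236, 466, -]
Lookup 466: h=0, probe 0,1,2,3 → found at 3.

4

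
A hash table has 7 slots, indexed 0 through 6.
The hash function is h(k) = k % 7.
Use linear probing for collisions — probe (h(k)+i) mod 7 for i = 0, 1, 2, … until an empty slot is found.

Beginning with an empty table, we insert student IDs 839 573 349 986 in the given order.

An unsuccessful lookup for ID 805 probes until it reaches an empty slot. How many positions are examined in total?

4

Insert 839: h=6, slot 6 empty → index 6.
Insert 573: h=6, slot 6 occupied → index 0.
Insert 349: h=6, slots 6,0 occupied → index 1.
Insert 986: h=6, slots 6,0,1 occupied → index 2.
Table: [573, 349, 986, _, _, _, 839]
Lookup 805: h=0, probe 0,1,2,3 → slot 3 empty, not found.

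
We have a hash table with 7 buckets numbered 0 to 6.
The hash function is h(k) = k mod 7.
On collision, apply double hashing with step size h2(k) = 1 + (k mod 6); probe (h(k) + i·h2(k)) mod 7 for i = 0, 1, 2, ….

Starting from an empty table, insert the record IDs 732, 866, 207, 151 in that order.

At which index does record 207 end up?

732 hashes to 4; slot 4 is free => place at 4.
866 hashes to 5; slot 5 is free => place at 5.
207 hashes to 4, h2=4; 4 taken => place at 1.
151 hashes to 4, h2=2; 4 taken => place at 6.
Table: [-, 207, -, -, 732, 866, 151]

1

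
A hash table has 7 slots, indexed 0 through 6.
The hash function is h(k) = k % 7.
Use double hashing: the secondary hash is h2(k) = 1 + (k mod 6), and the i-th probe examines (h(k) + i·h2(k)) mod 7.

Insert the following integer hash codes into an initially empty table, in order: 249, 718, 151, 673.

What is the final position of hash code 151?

6

Insert 249: h=4, slot 4 empty -> index 4.
Insert 718: h=4, h2=5, slot 4 occupied -> index 2.
Insert 151: h=4, h2=2, slot 4 occupied -> index 6.
Insert 673: h=1, slot 1 empty -> index 1.
Table: [_, 673, 718, _, 249, _, 151]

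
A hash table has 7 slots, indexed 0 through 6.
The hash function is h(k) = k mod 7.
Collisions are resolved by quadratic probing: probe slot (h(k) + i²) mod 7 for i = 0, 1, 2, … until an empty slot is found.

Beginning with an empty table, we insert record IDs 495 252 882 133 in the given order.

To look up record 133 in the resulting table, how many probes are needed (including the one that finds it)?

495: h=5 → slot 5
252: h=0 → slot 0
882: h=0, probe 0,1 → slot 1
133: h=0, probe 0,1,4 → slot 4
Table: [252, 882, ., ., 133, 495, .]
Lookup 133: h=0, probe 0,1,4 → found at 4.

3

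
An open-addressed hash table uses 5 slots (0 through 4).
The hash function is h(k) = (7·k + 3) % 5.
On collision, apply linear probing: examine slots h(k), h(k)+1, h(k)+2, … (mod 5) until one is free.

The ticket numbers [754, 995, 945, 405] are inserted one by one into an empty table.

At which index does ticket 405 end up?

0

Insert 754: h=1, slot 1 empty -> index 1.
Insert 995: h=3, slot 3 empty -> index 3.
Insert 945: h=3, slot 3 occupied -> index 4.
Insert 405: h=3, slots 3,4 occupied -> index 0.
Table: [405, 754, —, 995, 945]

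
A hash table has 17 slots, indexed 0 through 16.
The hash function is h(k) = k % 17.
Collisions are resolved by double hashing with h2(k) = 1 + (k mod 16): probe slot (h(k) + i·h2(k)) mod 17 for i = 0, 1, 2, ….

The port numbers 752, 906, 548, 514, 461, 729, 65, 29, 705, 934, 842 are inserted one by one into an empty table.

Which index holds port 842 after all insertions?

3

752 hashes to 4; slot 4 is free → place at 4.
906 hashes to 5; slot 5 is free → place at 5.
548 hashes to 4, h2=5; 4 taken → place at 9.
514 hashes to 4, h2=3; 4 taken → place at 7.
461 hashes to 2; slot 2 is free → place at 2.
729 hashes to 15; slot 15 is free → place at 15.
65 hashes to 14; slot 14 is free → place at 14.
29 hashes to 12; slot 12 is free → place at 12.
705 hashes to 8; slot 8 is free → place at 8.
934 hashes to 16; slot 16 is free → place at 16.
842 hashes to 9, h2=11; 9 taken → place at 3.
Table: [_, _, 461, 842, 752, 906, _, 514, 705, 548, _, _, 29, _, 65, 729, 934]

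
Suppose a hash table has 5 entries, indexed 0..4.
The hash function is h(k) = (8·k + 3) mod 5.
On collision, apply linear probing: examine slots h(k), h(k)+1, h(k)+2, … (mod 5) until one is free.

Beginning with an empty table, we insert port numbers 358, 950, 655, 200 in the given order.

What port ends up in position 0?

200

358 hashes to 2; slot 2 is free -> place at 2.
950 hashes to 3; slot 3 is free -> place at 3.
655 hashes to 3; 3 taken -> place at 4.
200 hashes to 3; 3,4 taken -> place at 0.
Table: [200, ∅, 358, 950, 655]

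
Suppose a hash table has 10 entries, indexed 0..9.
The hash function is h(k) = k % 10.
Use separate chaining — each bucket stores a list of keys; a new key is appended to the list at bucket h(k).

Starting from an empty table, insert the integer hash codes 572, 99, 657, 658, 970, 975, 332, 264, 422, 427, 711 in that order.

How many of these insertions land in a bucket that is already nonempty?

Insert 572: h=2, bucket 2 empty -> new chain.
Insert 99: h=9, bucket 9 empty -> new chain.
Insert 657: h=7, bucket 7 empty -> new chain.
Insert 658: h=8, bucket 8 empty -> new chain.
Insert 970: h=0, bucket 0 empty -> new chain.
Insert 975: h=5, bucket 5 empty -> new chain.
Insert 332: h=2, bucket 2 nonempty -> append to chain.
Insert 264: h=4, bucket 4 empty -> new chain.
Insert 422: h=2, bucket 2 nonempty -> append to chain.
Insert 427: h=7, bucket 7 nonempty -> append to chain.
Insert 711: h=1, bucket 1 empty -> new chain.
Final buckets:
0: 970
1: 711
2: 572 -> 332 -> 422
3: -
4: 264
5: 975
6: -
7: 657 -> 427
8: 658
9: 99

3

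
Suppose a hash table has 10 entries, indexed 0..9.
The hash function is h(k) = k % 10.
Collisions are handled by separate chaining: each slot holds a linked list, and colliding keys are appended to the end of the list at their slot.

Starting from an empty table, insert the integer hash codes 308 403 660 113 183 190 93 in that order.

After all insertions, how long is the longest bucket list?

Insert 308: h=8, bucket 8 empty -> new chain.
Insert 403: h=3, bucket 3 empty -> new chain.
Insert 660: h=0, bucket 0 empty -> new chain.
Insert 113: h=3, bucket 3 nonempty -> append to chain.
Insert 183: h=3, bucket 3 nonempty -> append to chain.
Insert 190: h=0, bucket 0 nonempty -> append to chain.
Insert 93: h=3, bucket 3 nonempty -> append to chain.
Final buckets:
0: 660 -> 190
1: -
2: -
3: 403 -> 113 -> 183 -> 93
4: -
5: -
6: -
7: -
8: 308
9: -

4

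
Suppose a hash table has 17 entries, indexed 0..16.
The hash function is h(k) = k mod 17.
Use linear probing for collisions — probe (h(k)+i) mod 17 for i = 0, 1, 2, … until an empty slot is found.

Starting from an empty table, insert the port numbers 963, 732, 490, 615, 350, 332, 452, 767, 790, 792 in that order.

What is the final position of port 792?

963: h=11 → slot 11
732: h=1 → slot 1
490: h=14 → slot 14
615: h=3 → slot 3
350: h=10 → slot 10
332: h=9 → slot 9
452: h=10, probe 10,11,12 → slot 12
767: h=2 → slot 2
790: h=8 → slot 8
792: h=10, probe 10,11,12,13 → slot 13
Table: [∅, 732, 767, 615, ∅, ∅, ∅, ∅, 790, 332, 350, 963, 452, 792, 490, ∅, ∅]

13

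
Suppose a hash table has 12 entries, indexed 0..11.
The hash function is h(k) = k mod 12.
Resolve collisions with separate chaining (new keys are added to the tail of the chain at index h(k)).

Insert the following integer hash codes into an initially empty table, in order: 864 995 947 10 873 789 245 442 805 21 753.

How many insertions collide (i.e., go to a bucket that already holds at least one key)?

5

864 → bucket 0
995 → bucket 11
947 → bucket 11 (collision)
10 → bucket 10
873 → bucket 9
789 → bucket 9 (collision)
245 → bucket 5
442 → bucket 10 (collision)
805 → bucket 1
21 → bucket 9 (collision)
753 → bucket 9 (collision)
Final buckets:
0: 864
1: 805
2: —
3: —
4: —
5: 245
6: —
7: —
8: —
9: 873 -> 789 -> 21 -> 753
10: 10 -> 442
11: 995 -> 947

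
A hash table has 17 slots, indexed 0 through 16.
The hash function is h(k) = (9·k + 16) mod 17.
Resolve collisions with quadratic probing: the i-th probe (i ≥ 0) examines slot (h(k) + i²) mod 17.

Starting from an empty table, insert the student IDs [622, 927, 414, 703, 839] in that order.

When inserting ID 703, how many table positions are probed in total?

2

622 hashes to 4; slot 4 is free -> place at 4.
927 hashes to 12; slot 12 is free -> place at 12.
414 hashes to 2; slot 2 is free -> place at 2.
703 hashes to 2; 2 taken -> place at 3.
839 hashes to 2; 2,3 taken -> place at 6.
Table: [-, -, 414, 703, 622, -, 839, -, -, -, -, -, 927, -, -, -, -]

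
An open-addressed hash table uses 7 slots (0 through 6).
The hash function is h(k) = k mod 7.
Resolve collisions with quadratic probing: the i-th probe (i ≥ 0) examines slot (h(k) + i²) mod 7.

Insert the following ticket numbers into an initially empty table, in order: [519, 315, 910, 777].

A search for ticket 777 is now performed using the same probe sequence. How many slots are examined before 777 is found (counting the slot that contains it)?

519 hashes to 1; slot 1 is free → place at 1.
315 hashes to 0; slot 0 is free → place at 0.
910 hashes to 0; 0,1 taken → place at 4.
777 hashes to 0; 0,1,4 taken → place at 2.
Table: [315, 519, 777, ∅, 910, ∅, ∅]
Lookup 777: h=0, probe 0,1,4,2 → found at 2.

4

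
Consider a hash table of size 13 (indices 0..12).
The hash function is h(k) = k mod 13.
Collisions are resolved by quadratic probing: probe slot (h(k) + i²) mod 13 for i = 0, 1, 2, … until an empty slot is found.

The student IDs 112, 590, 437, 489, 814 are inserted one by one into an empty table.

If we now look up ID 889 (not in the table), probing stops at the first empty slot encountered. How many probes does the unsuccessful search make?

2

Insert 112: h=8, slot 8 empty → index 8.
Insert 590: h=5, slot 5 empty → index 5.
Insert 437: h=8, slot 8 occupied → index 9.
Insert 489: h=8, slots 8,9 occupied → index 12.
Insert 814: h=8, slots 8,9,12 occupied → index 4.
Table: [-, -, -, -, 814, 590, -, -, 112, 437, -, -, 489]
Lookup 889: h=5, probe 5,6 → slot 6 empty, not found.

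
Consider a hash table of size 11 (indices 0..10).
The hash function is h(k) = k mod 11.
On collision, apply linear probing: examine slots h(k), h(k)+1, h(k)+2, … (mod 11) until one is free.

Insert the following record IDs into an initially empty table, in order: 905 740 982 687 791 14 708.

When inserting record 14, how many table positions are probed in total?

905 hashes to 3; slot 3 is free -> place at 3.
740 hashes to 3; 3 taken -> place at 4.
982 hashes to 3; 3,4 taken -> place at 5.
687 hashes to 5; 5 taken -> place at 6.
791 hashes to 10; slot 10 is free -> place at 10.
14 hashes to 3; 3,4,5,6 taken -> place at 7.
708 hashes to 4; 4,5,6,7 taken -> place at 8.
Table: [-, -, -, 905, 740, 982, 687, 14, 708, -, 791]

5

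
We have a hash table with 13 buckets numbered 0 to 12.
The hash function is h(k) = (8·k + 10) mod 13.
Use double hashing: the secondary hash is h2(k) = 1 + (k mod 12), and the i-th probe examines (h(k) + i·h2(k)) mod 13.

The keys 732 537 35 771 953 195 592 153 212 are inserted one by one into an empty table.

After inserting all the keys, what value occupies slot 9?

732: h=3 => slot 3
537: h=3, h2=10, probe 3,0 => slot 0
35: h=4 => slot 4
771: h=3, h2=4, probe 3,7 => slot 7
953: h=3, h2=6, probe 3,9 => slot 9
195: h=10 => slot 10
592: h=1 => slot 1
153: h=12 => slot 12
212: h=3, h2=9, probe 3,12,8 => slot 8
Table: [537, 592, —, 732, 35, —, —, 771, 212, 953, 195, —, 153]

953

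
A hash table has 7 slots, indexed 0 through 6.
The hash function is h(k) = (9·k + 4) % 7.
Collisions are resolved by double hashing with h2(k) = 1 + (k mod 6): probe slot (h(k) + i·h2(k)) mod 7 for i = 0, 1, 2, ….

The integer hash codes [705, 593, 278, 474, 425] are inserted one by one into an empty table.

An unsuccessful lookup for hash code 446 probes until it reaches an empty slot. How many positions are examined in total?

4

705 hashes to 0; slot 0 is free → place at 0.
593 hashes to 0, h2=6; 0 taken → place at 6.
278 hashes to 0, h2=3; 0 taken → place at 3.
474 hashes to 0, h2=1; 0 taken → place at 1.
425 hashes to 0, h2=6; 0,6 taken → place at 5.
Table: [705, 474, -, 278, -, 425, 593]
Lookup 446: h=0, h2=3, probe 0,3,6,2 → slot 2 empty, not found.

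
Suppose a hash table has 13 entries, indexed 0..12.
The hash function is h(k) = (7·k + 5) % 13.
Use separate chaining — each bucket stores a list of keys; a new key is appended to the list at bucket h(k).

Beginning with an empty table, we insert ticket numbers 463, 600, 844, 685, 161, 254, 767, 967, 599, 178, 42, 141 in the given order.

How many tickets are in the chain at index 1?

Insert 463: h=9, bucket 9 empty -> new chain.
Insert 600: h=6, bucket 6 empty -> new chain.
Insert 844: h=11, bucket 11 empty -> new chain.
Insert 685: h=3, bucket 3 empty -> new chain.
Insert 161: h=1, bucket 1 empty -> new chain.
Insert 254: h=2, bucket 2 empty -> new chain.
Insert 767: h=5, bucket 5 empty -> new chain.
Insert 967: h=1, bucket 1 nonempty -> append to chain.
Insert 599: h=12, bucket 12 empty -> new chain.
Insert 178: h=3, bucket 3 nonempty -> append to chain.
Insert 42: h=0, bucket 0 empty -> new chain.
Insert 141: h=4, bucket 4 empty -> new chain.
Final buckets:
0: 42
1: 161 -> 967
2: 254
3: 685 -> 178
4: 141
5: 767
6: 600
7: _
8: _
9: 463
10: _
11: 844
12: 599

2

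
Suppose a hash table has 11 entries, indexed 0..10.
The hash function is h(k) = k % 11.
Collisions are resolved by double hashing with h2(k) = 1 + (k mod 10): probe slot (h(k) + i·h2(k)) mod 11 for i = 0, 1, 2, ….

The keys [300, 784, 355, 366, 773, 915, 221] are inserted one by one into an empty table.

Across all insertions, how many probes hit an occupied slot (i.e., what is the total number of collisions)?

4

Insert 300: h=3, slot 3 empty => index 3.
Insert 784: h=3, h2=5, slot 3 occupied => index 8.
Insert 355: h=3, h2=6, slot 3 occupied => index 9.
Insert 366: h=3, h2=7, slot 3 occupied => index 10.
Insert 773: h=3, h2=4, slot 3 occupied => index 7.
Insert 915: h=2, slot 2 empty => index 2.
Insert 221: h=1, slot 1 empty => index 1.
Table: [_, 221, 915, 300, _, _, _, 773, 784, 355, 366]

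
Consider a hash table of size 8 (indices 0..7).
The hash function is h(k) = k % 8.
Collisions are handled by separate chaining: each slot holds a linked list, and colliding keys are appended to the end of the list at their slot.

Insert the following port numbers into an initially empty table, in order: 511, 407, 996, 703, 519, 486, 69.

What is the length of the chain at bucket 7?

511 → bucket 7
407 → bucket 7 (collision)
996 → bucket 4
703 → bucket 7 (collision)
519 → bucket 7 (collision)
486 → bucket 6
69 → bucket 5
Final buckets:
0: ∅
1: ∅
2: ∅
3: ∅
4: 996
5: 69
6: 486
7: 511 -> 407 -> 703 -> 519

4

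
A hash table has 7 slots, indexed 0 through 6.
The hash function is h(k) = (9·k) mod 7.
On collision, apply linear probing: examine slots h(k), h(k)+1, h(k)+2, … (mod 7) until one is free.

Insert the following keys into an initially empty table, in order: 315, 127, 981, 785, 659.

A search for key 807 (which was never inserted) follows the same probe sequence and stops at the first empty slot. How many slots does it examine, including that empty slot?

Insert 315: h=0, slot 0 empty -> index 0.
Insert 127: h=2, slot 2 empty -> index 2.
Insert 981: h=2, slot 2 occupied -> index 3.
Insert 785: h=2, slots 2,3 occupied -> index 4.
Insert 659: h=2, slots 2,3,4 occupied -> index 5.
Table: [315, -, 127, 981, 785, 659, -]
Lookup 807: h=4, probe 4,5,6 → slot 6 empty, not found.

3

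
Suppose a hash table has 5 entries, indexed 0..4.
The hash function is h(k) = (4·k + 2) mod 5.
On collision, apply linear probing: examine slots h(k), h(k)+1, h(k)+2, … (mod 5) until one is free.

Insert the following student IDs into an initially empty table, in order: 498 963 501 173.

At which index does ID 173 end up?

2

498: h=4 → slot 4
963: h=4, probe 4,0 → slot 0
501: h=1 → slot 1
173: h=4, probe 4,0,1,2 → slot 2
Table: [963, 501, 173, ∅, 498]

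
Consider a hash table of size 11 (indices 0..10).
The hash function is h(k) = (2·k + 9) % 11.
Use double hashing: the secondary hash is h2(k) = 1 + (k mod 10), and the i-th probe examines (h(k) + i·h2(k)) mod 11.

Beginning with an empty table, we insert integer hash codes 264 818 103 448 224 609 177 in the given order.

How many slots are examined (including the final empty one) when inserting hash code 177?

264 hashes to 9; slot 9 is free → place at 9.
818 hashes to 6; slot 6 is free → place at 6.
103 hashes to 6, h2=4; 6 taken → place at 10.
448 hashes to 3; slot 3 is free → place at 3.
224 hashes to 6, h2=5; 6 taken → place at 0.
609 hashes to 6, h2=10; 6 taken → place at 5.
177 hashes to 0, h2=8; 0 taken → place at 8.
Table: [224, -, -, 448, -, 609, 818, -, 177, 264, 103]

2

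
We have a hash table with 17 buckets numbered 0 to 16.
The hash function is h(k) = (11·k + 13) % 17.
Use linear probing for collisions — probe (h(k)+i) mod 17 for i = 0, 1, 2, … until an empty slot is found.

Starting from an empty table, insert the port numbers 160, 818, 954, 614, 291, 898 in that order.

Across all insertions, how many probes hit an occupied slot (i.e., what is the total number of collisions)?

6

160: h=5 => slot 5
818: h=1 => slot 1
954: h=1, probe 1,2 => slot 2
614: h=1, probe 1,2,3 => slot 3
291: h=1, probe 1,2,3,4 => slot 4
898: h=14 => slot 14
Table: [_, 818, 954, 614, 291, 160, _, _, _, _, _, _, _, _, 898, _, _]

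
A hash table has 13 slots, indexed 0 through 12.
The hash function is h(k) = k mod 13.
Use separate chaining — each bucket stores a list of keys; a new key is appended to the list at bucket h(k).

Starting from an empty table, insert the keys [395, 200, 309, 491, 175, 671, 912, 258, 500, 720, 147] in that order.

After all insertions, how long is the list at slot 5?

395 -> bucket 5
200 -> bucket 5 (collision)
309 -> bucket 10
491 -> bucket 10 (collision)
175 -> bucket 6
671 -> bucket 8
912 -> bucket 2
258 -> bucket 11
500 -> bucket 6 (collision)
720 -> bucket 5 (collision)
147 -> bucket 4
Final buckets:
0: ∅
1: ∅
2: 912
3: ∅
4: 147
5: 395 -> 200 -> 720
6: 175 -> 500
7: ∅
8: 671
9: ∅
10: 309 -> 491
11: 258
12: ∅

3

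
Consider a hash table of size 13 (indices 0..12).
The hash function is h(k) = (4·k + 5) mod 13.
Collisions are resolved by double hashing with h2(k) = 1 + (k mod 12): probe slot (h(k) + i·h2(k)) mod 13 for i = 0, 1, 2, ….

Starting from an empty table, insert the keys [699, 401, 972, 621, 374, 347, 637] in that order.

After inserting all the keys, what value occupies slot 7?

Insert 699: h=6, slot 6 empty -> index 6.
Insert 401: h=10, slot 10 empty -> index 10.
Insert 972: h=6, h2=1, slot 6 occupied -> index 7.
Insert 621: h=6, h2=10, slot 6 occupied -> index 3.
Insert 374: h=6, h2=3, slot 6 occupied -> index 9.
Insert 347: h=2, slot 2 empty -> index 2.
Insert 637: h=5, slot 5 empty -> index 5.
Table: [_, _, 347, 621, _, 637, 699, 972, _, 374, 401, _, _]

972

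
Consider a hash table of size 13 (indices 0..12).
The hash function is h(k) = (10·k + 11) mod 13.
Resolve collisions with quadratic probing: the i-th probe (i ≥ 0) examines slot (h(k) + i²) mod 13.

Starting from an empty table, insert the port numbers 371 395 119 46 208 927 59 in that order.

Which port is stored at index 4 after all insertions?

46

371 hashes to 3; slot 3 is free → place at 3.
395 hashes to 9; slot 9 is free → place at 9.
119 hashes to 5; slot 5 is free → place at 5.
46 hashes to 3; 3 taken → place at 4.
208 hashes to 11; slot 11 is free → place at 11.
927 hashes to 12; slot 12 is free → place at 12.
59 hashes to 3; 3,4 taken → place at 7.
Table: [-, -, -, 371, 46, 119, -, 59, -, 395, -, 208, 927]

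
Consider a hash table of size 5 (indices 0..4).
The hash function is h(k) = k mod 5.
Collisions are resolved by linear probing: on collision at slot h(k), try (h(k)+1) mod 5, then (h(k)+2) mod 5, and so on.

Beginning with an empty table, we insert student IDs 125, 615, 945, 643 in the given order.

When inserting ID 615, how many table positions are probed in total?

125 hashes to 0; slot 0 is free -> place at 0.
615 hashes to 0; 0 taken -> place at 1.
945 hashes to 0; 0,1 taken -> place at 2.
643 hashes to 3; slot 3 is free -> place at 3.
Table: [125, 615, 945, 643, .]

2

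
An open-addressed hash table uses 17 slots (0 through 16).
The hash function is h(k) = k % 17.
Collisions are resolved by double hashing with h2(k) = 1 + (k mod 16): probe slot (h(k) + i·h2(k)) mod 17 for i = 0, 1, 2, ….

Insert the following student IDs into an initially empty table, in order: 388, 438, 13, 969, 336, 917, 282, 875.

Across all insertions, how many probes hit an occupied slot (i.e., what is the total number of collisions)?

388 hashes to 14; slot 14 is free -> place at 14.
438 hashes to 13; slot 13 is free -> place at 13.
13 hashes to 13, h2=14; 13 taken -> place at 10.
969 hashes to 0; slot 0 is free -> place at 0.
336 hashes to 13, h2=1; 13,14 taken -> place at 15.
917 hashes to 16; slot 16 is free -> place at 16.
282 hashes to 10, h2=11; 10 taken -> place at 4.
875 hashes to 8; slot 8 is free -> place at 8.
Table: [969, _, _, _, 282, _, _, _, 875, _, 13, _, _, 438, 388, 336, 917]

4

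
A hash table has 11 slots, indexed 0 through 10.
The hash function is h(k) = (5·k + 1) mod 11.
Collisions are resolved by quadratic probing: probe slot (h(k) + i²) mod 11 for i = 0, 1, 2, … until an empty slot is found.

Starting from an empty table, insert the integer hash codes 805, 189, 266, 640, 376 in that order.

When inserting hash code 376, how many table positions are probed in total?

Insert 805: h=0, slot 0 empty → index 0.
Insert 189: h=0, slot 0 occupied → index 1.
Insert 266: h=0, slots 0,1 occupied → index 4.
Insert 640: h=0, slots 0,1,4 occupied → index 9.
Insert 376: h=0, slots 0,1,4,9 occupied → index 5.
Table: [805, 189, ∅, ∅, 266, 376, ∅, ∅, ∅, 640, ∅]

5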